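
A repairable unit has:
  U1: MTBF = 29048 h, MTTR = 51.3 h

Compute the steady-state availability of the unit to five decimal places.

A(U1) = MTBF/(MTBF+MTTR) = 29048/(29048+51.3) = 0.99824

0.99824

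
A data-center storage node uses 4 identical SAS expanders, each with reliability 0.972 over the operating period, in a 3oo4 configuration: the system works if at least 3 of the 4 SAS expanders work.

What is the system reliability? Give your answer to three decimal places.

R = Σ_{i=3}^{4} C(4,i) p^i (1−p)^{4−i} with p = 0.972
C(4,3)·0.972^3·0.028^1 = 0.10285
C(4,4)·0.972^4·0.028^0 = 0.89262
Sum = 0.995

0.995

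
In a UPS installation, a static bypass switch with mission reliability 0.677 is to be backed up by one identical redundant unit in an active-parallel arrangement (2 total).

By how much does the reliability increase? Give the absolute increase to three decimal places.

R_before = 0.677
R_after = 1 − (1 − 0.677)^2 = 0.896
ΔR = 0.896 − 0.677 = 0.219

0.219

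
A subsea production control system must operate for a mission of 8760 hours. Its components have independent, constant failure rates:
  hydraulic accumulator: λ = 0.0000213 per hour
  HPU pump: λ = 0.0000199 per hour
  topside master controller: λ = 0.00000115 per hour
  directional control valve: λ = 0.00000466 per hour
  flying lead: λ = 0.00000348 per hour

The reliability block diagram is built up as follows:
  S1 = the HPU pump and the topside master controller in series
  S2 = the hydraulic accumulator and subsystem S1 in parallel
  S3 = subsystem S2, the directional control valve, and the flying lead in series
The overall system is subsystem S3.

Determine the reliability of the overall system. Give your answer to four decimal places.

R(hydraulic accumulator) = exp(−0.0000213 × 8760) = 0.829786
R(HPU pump) = exp(−0.0000199 × 8760) = 0.840025
R(topside master controller) = exp(−0.00000115 × 8760) = 0.989977
R(directional control valve) = exp(−0.00000466 × 8760) = 0.960000
R(flying lead) = exp(−0.00000348 × 8760) = 0.969975
Series (HPU pump and topside master controller): 0.840025 × 0.989977 = 0.831605
Parallel (hydraulic accumulator and [0.831605]): 1 − (1 − 0.829786)(1 − 0.831605) = 0.971337
Series ([0.971337], directional control valve, and flying lead): 0.971337 × 0.960000 × 0.969975 = 0.9045

0.9045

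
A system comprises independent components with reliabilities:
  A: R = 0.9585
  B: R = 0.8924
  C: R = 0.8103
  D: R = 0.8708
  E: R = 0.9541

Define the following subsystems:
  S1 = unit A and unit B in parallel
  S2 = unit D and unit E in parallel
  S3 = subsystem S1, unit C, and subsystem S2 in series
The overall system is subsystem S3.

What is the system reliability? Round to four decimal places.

Parallel (A and B): 1 − (1 − 0.958500)(1 − 0.892400) = 0.995535
Parallel (D and E): 1 − (1 − 0.870800)(1 − 0.954100) = 0.994070
Series ([0.995535], C, and [0.994070]): 0.995535 × 0.810300 × 0.994070 = 0.8019

0.8019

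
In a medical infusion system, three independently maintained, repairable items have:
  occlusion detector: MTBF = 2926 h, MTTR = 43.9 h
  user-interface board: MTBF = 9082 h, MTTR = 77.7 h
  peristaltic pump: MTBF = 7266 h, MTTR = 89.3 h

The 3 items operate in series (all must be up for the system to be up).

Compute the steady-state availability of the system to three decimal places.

0.965

A(occlusion detector) = MTBF/(MTBF+MTTR) = 2926/(2926+43.9) = 0.985218
A(user-interface board) = MTBF/(MTBF+MTTR) = 9082/(9082+77.7) = 0.991517
A(peristaltic pump) = MTBF/(MTBF+MTTR) = 7266/(7266+89.3) = 0.987859
Series availability: 0.985218 × 0.991517 × 0.987859 = 0.965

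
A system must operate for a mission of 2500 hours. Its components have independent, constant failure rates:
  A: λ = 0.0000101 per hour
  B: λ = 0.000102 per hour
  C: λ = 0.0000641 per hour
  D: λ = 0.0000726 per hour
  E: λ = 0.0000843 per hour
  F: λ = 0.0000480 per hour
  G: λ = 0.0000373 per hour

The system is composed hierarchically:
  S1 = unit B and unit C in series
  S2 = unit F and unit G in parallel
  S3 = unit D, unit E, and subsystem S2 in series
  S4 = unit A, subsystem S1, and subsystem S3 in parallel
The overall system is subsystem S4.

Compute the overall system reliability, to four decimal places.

R(A) = exp(−0.0000101 × 2500) = 0.975066
R(B) = exp(−0.000102 × 2500) = 0.774916
R(C) = exp(−0.0000641 × 2500) = 0.851931
R(D) = exp(−0.0000726 × 2500) = 0.834018
R(E) = exp(−0.0000843 × 2500) = 0.809977
R(F) = exp(−0.0000480 × 2500) = 0.886920
R(G) = exp(−0.0000373 × 2500) = 0.910966
Series (B and C): 0.774916 × 0.851931 = 0.660175
Parallel (F and G): 1 − (1 − 0.886920)(1 − 0.910966) = 0.989932
Series (D, E, and [0.989932]): 0.834018 × 0.809977 × 0.989932 = 0.668734
Parallel (A, [0.660175], and [0.668734]): 1 − (1 − 0.975066)(1 − 0.660175)(1 − 0.668734) = 0.9972

0.9972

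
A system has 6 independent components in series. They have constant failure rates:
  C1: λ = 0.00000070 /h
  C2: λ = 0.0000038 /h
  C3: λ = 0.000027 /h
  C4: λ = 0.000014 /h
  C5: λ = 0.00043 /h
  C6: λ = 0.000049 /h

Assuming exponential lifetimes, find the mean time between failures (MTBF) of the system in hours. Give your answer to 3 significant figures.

1910

Series of exponential components: λ_sys = Σ λ_i
λ_sys = 0.00000070 + 0.0000038 + 0.000027 + 0.000014 + 0.00043 + 0.000049 = 5.2450e-04 /h
MTBF = 1 / λ_sys = 1910 h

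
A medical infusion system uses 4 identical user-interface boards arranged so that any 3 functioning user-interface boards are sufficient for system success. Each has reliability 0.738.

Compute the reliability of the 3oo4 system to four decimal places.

R = Σ_{i=3}^{4} C(4,i) p^i (1−p)^{4−i} with p = 0.738
C(4,3)·0.738^3·0.262^1 = 0.421241
C(4,4)·0.738^4·0.262^0 = 0.296637
Sum = 0.7179

0.7179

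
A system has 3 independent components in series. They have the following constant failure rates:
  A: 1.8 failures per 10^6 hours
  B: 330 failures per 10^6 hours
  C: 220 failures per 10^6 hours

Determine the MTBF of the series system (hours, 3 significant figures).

Series of exponential components: λ_sys = Σ λ_i
λ_sys = 0.0000018 + 0.00033 + 0.00022 = 5.5180e-04 /h
MTBF = 1 / λ_sys = 1810 h

1810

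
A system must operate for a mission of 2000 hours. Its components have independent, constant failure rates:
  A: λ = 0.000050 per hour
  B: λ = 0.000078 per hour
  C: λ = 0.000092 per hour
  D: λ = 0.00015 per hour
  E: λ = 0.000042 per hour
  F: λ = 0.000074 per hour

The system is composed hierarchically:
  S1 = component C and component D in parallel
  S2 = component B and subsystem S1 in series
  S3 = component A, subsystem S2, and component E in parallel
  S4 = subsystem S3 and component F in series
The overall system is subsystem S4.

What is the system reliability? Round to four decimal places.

R(A) = exp(−0.000050 × 2000) = 0.904837
R(B) = exp(−0.000078 × 2000) = 0.855559
R(C) = exp(−0.000092 × 2000) = 0.831936
R(D) = exp(−0.00015 × 2000) = 0.740818
R(E) = exp(−0.000042 × 2000) = 0.919431
R(F) = exp(−0.000074 × 2000) = 0.862431
Parallel (C and D): 1 − (1 − 0.831936)(1 − 0.740818) = 0.956441
Series (B and [0.956441]): 0.855559 × 0.956441 = 0.818292
Parallel (A, [0.818292], and E): 1 − (1 − 0.904837)(1 − 0.818292)(1 − 0.919431) = 0.998607
Series ([0.998607] and F): 0.998607 × 0.862431 = 0.8612

0.8612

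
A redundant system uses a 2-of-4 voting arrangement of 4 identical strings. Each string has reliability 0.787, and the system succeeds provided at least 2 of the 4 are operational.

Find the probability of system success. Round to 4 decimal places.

R = Σ_{i=2}^{4} C(4,i) p^i (1−p)^{4−i} with p = 0.787
C(4,2)·0.787^2·0.213^2 = 0.168601
C(4,3)·0.787^3·0.213^1 = 0.415302
C(4,4)·0.787^4·0.213^0 = 0.383618
Sum = 0.9675

0.9675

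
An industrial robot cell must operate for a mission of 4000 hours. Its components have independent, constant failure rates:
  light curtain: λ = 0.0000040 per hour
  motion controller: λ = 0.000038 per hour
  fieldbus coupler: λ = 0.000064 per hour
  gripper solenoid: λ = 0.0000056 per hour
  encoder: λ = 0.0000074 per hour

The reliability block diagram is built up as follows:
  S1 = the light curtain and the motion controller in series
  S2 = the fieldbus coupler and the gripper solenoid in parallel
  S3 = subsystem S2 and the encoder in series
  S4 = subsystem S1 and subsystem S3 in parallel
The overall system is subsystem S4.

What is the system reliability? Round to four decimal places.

R(light curtain) = exp(−0.0000040 × 4000) = 0.984127
R(motion controller) = exp(−0.000038 × 4000) = 0.858988
R(fieldbus coupler) = exp(−0.000064 × 4000) = 0.774142
R(gripper solenoid) = exp(−0.0000056 × 4000) = 0.977849
R(encoder) = exp(−0.0000074 × 4000) = 0.970834
Series (light curtain and motion controller): 0.984127 × 0.858988 = 0.845353
Parallel (fieldbus coupler and gripper solenoid): 1 − (1 − 0.774142)(1 − 0.977849) = 0.994997
Series ([0.994997] and encoder): 0.994997 × 0.970834 = 0.965977
Parallel ([0.845353] and [0.965977]): 1 − (1 − 0.845353)(1 − 0.965977) = 0.9947

0.9947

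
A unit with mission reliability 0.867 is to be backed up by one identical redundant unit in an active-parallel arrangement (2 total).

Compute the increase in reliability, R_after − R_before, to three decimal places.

0.115

R_before = 0.867
R_after = 1 − (1 − 0.867)^2 = 0.982
ΔR = 0.982 − 0.867 = 0.115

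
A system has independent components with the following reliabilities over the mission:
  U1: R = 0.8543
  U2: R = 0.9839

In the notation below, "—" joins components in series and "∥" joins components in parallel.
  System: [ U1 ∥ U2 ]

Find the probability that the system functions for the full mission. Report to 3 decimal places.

Parallel (U1 and U2): 1 − (1 − 0.85430)(1 − 0.98390) = 0.998

0.998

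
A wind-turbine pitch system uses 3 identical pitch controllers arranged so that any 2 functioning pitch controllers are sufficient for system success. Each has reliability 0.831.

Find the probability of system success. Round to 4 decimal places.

R = Σ_{i=2}^{3} C(3,i) p^i (1−p)^{3−i} with p = 0.831
C(3,2)·0.831^2·0.169^1 = 0.350114
C(3,3)·0.831^3·0.169^0 = 0.573856
Sum = 0.9240

0.9240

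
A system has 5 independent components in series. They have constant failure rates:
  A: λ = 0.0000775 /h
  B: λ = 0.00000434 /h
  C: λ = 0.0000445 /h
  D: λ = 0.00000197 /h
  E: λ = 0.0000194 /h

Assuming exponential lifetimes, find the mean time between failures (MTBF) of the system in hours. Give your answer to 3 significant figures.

6770

Series of exponential components: λ_sys = Σ λ_i
λ_sys = 0.0000775 + 0.00000434 + 0.0000445 + 0.00000197 + 0.0000194 = 1.4771e-04 /h
MTBF = 1 / λ_sys = 6770 h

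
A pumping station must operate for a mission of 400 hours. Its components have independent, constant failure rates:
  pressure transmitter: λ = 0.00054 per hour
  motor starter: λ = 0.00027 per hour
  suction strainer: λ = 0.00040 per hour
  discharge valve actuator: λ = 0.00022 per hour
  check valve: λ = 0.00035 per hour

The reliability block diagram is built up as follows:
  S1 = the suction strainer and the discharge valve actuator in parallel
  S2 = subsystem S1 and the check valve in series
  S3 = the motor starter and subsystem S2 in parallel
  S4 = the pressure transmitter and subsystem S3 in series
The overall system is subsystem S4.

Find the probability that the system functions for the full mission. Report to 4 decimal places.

R(pressure transmitter) = exp(−0.00054 × 400) = 0.805735
R(motor starter) = exp(−0.00027 × 400) = 0.897628
R(suction strainer) = exp(−0.00040 × 400) = 0.852144
R(discharge valve actuator) = exp(−0.00022 × 400) = 0.915761
R(check valve) = exp(−0.00035 × 400) = 0.869358
Parallel (suction strainer and discharge valve actuator): 1 − (1 − 0.852144)(1 − 0.915761) = 0.987545
Series ([0.987545] and check valve): 0.987545 × 0.869358 = 0.858530
Parallel (motor starter and [0.858530]): 1 − (1 − 0.897628)(1 − 0.858530) = 0.985517
Series (pressure transmitter and [0.985517]): 0.805735 × 0.985517 = 0.7941

0.7941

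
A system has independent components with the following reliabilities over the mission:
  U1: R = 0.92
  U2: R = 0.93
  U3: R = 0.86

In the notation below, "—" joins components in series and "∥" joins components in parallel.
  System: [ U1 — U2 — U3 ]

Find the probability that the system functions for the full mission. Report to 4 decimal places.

0.7358

Series (U1, U2, and U3): 0.920000 × 0.930000 × 0.860000 = 0.7358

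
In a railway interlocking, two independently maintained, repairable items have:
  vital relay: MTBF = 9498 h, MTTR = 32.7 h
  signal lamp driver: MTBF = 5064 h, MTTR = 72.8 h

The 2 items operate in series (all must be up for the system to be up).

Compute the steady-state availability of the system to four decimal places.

0.9824

A(vital relay) = MTBF/(MTBF+MTTR) = 9498/(9498+32.7) = 0.996569
A(signal lamp driver) = MTBF/(MTBF+MTTR) = 5064/(5064+72.8) = 0.985828
Series availability: 0.996569 × 0.985828 = 0.9824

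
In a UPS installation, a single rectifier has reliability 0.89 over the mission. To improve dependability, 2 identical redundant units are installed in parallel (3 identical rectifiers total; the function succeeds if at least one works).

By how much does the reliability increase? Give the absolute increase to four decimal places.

R_before = 0.89
R_after = 1 − (1 − 0.89)^3 = 0.9987
ΔR = 0.9987 − 0.89 = 0.1087

0.1087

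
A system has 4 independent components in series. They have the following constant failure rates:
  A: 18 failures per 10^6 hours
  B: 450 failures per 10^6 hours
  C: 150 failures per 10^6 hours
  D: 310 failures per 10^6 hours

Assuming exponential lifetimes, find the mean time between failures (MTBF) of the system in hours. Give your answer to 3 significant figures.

Series of exponential components: λ_sys = Σ λ_i
λ_sys = 0.000018 + 0.00045 + 0.00015 + 0.00031 = 9.2800e-04 /h
MTBF = 1 / λ_sys = 1080 h

1080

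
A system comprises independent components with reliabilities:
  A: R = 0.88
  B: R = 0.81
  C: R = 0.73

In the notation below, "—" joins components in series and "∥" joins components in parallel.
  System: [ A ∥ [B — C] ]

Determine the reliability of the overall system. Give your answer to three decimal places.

0.951

Series (B and C): 0.81000 × 0.73000 = 0.59130
Parallel (A and [0.59130]): 1 − (1 − 0.88000)(1 − 0.59130) = 0.951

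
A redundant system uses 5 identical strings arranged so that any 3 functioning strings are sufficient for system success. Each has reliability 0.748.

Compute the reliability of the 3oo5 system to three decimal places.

0.894

R = Σ_{i=3}^{5} C(5,i) p^i (1−p)^{5−i} with p = 0.748
C(5,3)·0.748^3·0.252^2 = 0.26577
C(5,4)·0.748^4·0.252^1 = 0.39444
C(5,5)·0.748^5·0.252^0 = 0.23416
Sum = 0.894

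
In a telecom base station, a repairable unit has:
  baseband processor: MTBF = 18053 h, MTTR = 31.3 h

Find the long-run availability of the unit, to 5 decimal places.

0.99827

A(baseband processor) = MTBF/(MTBF+MTTR) = 18053/(18053+31.3) = 0.99827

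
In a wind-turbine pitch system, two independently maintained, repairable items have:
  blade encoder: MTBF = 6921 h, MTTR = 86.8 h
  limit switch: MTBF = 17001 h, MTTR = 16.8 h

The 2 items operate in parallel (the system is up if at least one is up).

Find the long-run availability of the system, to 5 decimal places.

A(blade encoder) = MTBF/(MTBF+MTTR) = 6921/(6921+86.8) = 0.987614
A(limit switch) = MTBF/(MTBF+MTTR) = 17001/(17001+16.8) = 0.999013
Parallel availability: 1 − (1 − 0.987614)(1 − 0.999013) = 0.99999

0.99999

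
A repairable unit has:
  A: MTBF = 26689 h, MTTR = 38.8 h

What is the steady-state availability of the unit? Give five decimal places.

A(A) = MTBF/(MTBF+MTTR) = 26689/(26689+38.8) = 0.99855

0.99855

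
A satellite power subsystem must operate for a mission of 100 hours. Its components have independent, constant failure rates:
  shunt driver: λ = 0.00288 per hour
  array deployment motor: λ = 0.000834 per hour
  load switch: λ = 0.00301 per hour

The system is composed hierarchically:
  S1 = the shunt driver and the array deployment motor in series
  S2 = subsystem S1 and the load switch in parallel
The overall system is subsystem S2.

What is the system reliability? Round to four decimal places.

R(shunt driver) = exp(−0.00288 × 100) = 0.749762
R(array deployment motor) = exp(−0.000834 × 100) = 0.919983
R(load switch) = exp(−0.00301 × 100) = 0.740078
Series (shunt driver and array deployment motor): 0.749762 × 0.919983 = 0.689768
Parallel ([0.689768] and load switch): 1 − (1 − 0.689768)(1 − 0.740078) = 0.9194

0.9194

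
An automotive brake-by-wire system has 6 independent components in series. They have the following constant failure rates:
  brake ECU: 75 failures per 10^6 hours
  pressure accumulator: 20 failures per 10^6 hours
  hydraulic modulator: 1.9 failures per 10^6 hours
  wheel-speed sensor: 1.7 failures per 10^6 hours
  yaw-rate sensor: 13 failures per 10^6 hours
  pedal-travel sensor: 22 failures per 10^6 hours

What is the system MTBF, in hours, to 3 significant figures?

7490

Series of exponential components: λ_sys = Σ λ_i
λ_sys = 0.000075 + 0.000020 + 0.0000019 + 0.0000017 + 0.000013 + 0.000022 = 1.3360e-04 /h
MTBF = 1 / λ_sys = 7490 h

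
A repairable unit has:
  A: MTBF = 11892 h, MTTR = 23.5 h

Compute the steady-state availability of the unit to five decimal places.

A(A) = MTBF/(MTBF+MTTR) = 11892/(11892+23.5) = 0.99803

0.99803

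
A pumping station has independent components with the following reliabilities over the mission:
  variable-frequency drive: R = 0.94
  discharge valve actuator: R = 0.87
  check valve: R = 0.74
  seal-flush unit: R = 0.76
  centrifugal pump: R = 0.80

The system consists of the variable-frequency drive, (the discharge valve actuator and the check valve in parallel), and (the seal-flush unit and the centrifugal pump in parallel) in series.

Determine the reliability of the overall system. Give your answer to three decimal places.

Parallel (discharge valve actuator and check valve): 1 − (1 − 0.87000)(1 − 0.74000) = 0.96620
Parallel (seal-flush unit and centrifugal pump): 1 − (1 − 0.76000)(1 − 0.80000) = 0.95200
Series (variable-frequency drive, [0.96620], and [0.95200]): 0.94000 × 0.96620 × 0.95200 = 0.865

0.865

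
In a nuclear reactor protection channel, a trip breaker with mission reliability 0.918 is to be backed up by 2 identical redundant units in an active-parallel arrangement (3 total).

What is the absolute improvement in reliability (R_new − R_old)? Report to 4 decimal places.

R_before = 0.918
R_after = 1 − (1 − 0.918)^3 = 0.9994
ΔR = 0.9994 − 0.918 = 0.0814

0.0814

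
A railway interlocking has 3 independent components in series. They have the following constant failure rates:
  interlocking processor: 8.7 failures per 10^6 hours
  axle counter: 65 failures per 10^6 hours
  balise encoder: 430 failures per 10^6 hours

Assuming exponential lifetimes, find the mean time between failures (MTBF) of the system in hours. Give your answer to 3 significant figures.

Series of exponential components: λ_sys = Σ λ_i
λ_sys = 0.0000087 + 0.000065 + 0.00043 = 5.0370e-04 /h
MTBF = 1 / λ_sys = 1990 h

1990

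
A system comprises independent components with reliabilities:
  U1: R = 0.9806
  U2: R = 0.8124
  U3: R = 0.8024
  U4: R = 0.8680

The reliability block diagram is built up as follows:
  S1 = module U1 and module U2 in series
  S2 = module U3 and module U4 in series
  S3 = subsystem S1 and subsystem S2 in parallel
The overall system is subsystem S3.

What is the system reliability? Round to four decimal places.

Series (U1 and U2): 0.980600 × 0.812400 = 0.796639
Series (U3 and U4): 0.802400 × 0.868000 = 0.696483
Parallel ([0.796639] and [0.696483]): 1 − (1 − 0.796639)(1 − 0.696483) = 0.9383

0.9383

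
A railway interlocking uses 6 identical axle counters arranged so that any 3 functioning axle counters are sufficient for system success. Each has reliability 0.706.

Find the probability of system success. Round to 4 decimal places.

0.9342

R = Σ_{i=3}^{6} C(6,i) p^i (1−p)^{6−i} with p = 0.706
C(6,3)·0.706^3·0.294^3 = 0.178849
C(6,4)·0.706^4·0.294^2 = 0.322110
C(6,5)·0.706^5·0.294^1 = 0.309401
C(6,6)·0.706^6·0.294^0 = 0.123831
Sum = 0.9342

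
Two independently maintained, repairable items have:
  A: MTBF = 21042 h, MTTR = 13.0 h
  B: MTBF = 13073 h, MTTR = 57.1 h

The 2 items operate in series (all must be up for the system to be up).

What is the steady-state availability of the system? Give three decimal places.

0.995

A(A) = MTBF/(MTBF+MTTR) = 21042/(21042+13.0) = 0.999383
A(B) = MTBF/(MTBF+MTTR) = 13073/(13073+57.1) = 0.995651
Series availability: 0.999383 × 0.995651 = 0.995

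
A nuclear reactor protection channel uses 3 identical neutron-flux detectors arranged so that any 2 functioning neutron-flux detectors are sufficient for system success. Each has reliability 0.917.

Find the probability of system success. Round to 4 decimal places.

0.9805

R = Σ_{i=2}^{3} C(3,i) p^i (1−p)^{3−i} with p = 0.917
C(3,2)·0.917^2·0.083^1 = 0.209381
C(3,3)·0.917^3·0.083^0 = 0.771095
Sum = 0.9805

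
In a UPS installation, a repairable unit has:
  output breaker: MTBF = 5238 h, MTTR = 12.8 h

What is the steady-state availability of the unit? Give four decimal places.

0.9976

A(output breaker) = MTBF/(MTBF+MTTR) = 5238/(5238+12.8) = 0.9976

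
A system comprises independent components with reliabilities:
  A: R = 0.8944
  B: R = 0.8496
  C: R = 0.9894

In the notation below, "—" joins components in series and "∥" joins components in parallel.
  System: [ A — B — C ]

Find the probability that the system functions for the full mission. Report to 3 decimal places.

Series (A, B, and C): 0.89440 × 0.84960 × 0.98940 = 0.752

0.752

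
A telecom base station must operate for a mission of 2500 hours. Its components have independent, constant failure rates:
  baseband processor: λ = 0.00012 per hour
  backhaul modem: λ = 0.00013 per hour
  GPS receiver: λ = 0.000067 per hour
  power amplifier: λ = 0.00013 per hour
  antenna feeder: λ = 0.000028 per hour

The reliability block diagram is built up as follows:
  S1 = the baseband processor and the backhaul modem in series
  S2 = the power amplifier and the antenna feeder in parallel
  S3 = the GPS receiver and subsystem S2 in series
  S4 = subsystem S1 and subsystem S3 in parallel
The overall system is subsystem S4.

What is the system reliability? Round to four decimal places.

0.9210

R(baseband processor) = exp(−0.00012 × 2500) = 0.740818
R(backhaul modem) = exp(−0.00013 × 2500) = 0.722527
R(GPS receiver) = exp(−0.000067 × 2500) = 0.845777
R(power amplifier) = exp(−0.00013 × 2500) = 0.722527
R(antenna feeder) = exp(−0.000028 × 2500) = 0.932394
Series (baseband processor and backhaul modem): 0.740818 × 0.722527 = 0.535261
Parallel (power amplifier and antenna feeder): 1 − (1 − 0.722527)(1 − 0.932394) = 0.981241
Series (GPS receiver and [0.981241]): 0.845777 × 0.981241 = 0.829911
Parallel ([0.535261] and [0.829911]): 1 − (1 − 0.535261)(1 − 0.829911) = 0.9210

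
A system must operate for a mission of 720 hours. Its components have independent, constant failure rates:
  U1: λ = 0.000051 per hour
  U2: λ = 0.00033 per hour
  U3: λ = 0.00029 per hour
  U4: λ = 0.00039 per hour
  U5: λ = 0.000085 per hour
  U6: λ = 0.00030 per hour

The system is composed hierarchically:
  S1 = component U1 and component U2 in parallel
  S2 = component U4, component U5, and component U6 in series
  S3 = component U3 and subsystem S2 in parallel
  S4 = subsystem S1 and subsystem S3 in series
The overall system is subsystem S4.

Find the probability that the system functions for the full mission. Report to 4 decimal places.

0.9124

R(U1) = exp(−0.000051 × 720) = 0.963946
R(U2) = exp(−0.00033 × 720) = 0.788518
R(U3) = exp(−0.00029 × 720) = 0.811558
R(U4) = exp(−0.00039 × 720) = 0.755179
R(U5) = exp(−0.000085 × 720) = 0.940635
R(U6) = exp(−0.00030 × 720) = 0.805735
Parallel (U1 and U2): 1 − (1 − 0.963946)(1 − 0.788518) = 0.992375
Series (U4, U5, and U6): 0.755179 × 0.940635 × 0.805735 = 0.572352
Parallel (U3 and [0.572352]): 1 − (1 − 0.811558)(1 − 0.572352) = 0.919413
Series ([0.992375] and [0.919413]): 0.992375 × 0.919413 = 0.9124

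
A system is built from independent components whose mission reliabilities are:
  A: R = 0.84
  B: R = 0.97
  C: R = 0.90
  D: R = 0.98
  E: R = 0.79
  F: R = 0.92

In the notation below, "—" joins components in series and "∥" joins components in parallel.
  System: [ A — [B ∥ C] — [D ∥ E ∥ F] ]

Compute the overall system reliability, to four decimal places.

0.8372

Parallel (B and C): 1 − (1 − 0.970000)(1 − 0.900000) = 0.997000
Parallel (D, E, and F): 1 − (1 − 0.980000)(1 − 0.790000)(1 − 0.920000) = 0.999664
Series (A, [0.997000], and [0.999664]): 0.840000 × 0.997000 × 0.999664 = 0.8372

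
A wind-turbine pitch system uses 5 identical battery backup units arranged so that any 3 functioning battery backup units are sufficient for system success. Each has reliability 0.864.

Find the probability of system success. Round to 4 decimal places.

R = Σ_{i=3}^{5} C(5,i) p^i (1−p)^{5−i} with p = 0.864
C(5,3)·0.864^3·0.136^2 = 0.119294
C(5,4)·0.864^4·0.136^1 = 0.378934
C(5,5)·0.864^5·0.136^0 = 0.481469
Sum = 0.9797

0.9797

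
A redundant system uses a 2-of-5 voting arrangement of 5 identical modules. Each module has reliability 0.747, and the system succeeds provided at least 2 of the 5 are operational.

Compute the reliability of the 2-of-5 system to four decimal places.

R = Σ_{i=2}^{5} C(5,i) p^i (1−p)^{5−i} with p = 0.747
C(5,2)·0.747^2·0.253^3 = 0.090366
C(5,3)·0.747^3·0.253^2 = 0.266810
C(5,4)·0.747^4·0.253^1 = 0.393888
C(5,5)·0.747^5·0.253^0 = 0.232596
Sum = 0.9837

0.9837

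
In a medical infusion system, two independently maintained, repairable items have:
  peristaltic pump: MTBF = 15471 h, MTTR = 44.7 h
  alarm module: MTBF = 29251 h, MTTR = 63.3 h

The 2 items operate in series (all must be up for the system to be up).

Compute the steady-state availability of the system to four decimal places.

A(peristaltic pump) = MTBF/(MTBF+MTTR) = 15471/(15471+44.7) = 0.997119
A(alarm module) = MTBF/(MTBF+MTTR) = 29251/(29251+63.3) = 0.997841
Series availability: 0.997119 × 0.997841 = 0.9950

0.9950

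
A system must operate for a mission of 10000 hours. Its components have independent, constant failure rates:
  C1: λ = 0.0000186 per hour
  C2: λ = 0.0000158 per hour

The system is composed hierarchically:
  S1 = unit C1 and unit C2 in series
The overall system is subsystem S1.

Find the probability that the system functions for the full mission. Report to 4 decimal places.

0.7089

R(C1) = exp(−0.0000186 × 10000) = 0.830274
R(C2) = exp(−0.0000158 × 10000) = 0.853850
Series (C1 and C2): 0.830274 × 0.853850 = 0.7089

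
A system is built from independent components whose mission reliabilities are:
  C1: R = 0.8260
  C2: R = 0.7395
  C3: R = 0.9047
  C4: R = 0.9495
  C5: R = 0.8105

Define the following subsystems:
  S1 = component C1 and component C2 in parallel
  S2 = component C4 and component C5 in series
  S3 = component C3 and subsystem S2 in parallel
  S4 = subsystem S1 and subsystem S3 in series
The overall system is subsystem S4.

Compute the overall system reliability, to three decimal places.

Parallel (C1 and C2): 1 − (1 − 0.82600)(1 − 0.73950) = 0.95467
Series (C4 and C5): 0.94950 × 0.81050 = 0.76957
Parallel (C3 and [0.76957]): 1 − (1 − 0.90470)(1 − 0.76957) = 0.97804
Series ([0.95467] and [0.97804]): 0.95467 × 0.97804 = 0.934

0.934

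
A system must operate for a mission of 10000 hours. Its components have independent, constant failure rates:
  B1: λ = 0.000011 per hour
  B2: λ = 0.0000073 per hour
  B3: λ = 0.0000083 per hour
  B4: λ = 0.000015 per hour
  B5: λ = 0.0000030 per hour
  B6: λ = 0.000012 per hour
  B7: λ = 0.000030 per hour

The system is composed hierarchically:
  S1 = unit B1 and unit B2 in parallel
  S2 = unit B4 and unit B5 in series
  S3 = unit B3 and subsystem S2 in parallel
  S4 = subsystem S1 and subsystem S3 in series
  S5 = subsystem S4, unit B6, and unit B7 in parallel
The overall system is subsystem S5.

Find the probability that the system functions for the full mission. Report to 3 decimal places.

R(B1) = exp(−0.000011 × 10000) = 0.89583
R(B2) = exp(−0.0000073 × 10000) = 0.92960
R(B3) = exp(−0.0000083 × 10000) = 0.92035
R(B4) = exp(−0.000015 × 10000) = 0.86071
R(B5) = exp(−0.0000030 × 10000) = 0.97045
R(B6) = exp(−0.000012 × 10000) = 0.88692
R(B7) = exp(−0.000030 × 10000) = 0.74082
Parallel (B1 and B2): 1 − (1 − 0.89583)(1 − 0.92960) = 0.99267
Series (B4 and B5): 0.86071 × 0.97045 = 0.83528
Parallel (B3 and [0.83528]): 1 − (1 − 0.92035)(1 − 0.83528) = 0.98688
Series ([0.99267] and [0.98688]): 0.99267 × 0.98688 = 0.97965
Parallel ([0.97965], B6, and B7): 1 − (1 − 0.97965)(1 − 0.88692)(1 − 0.74082) = 0.999

0.999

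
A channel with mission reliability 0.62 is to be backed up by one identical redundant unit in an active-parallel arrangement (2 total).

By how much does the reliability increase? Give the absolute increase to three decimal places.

0.236

R_before = 0.62
R_after = 1 − (1 − 0.62)^2 = 0.856
ΔR = 0.856 − 0.62 = 0.236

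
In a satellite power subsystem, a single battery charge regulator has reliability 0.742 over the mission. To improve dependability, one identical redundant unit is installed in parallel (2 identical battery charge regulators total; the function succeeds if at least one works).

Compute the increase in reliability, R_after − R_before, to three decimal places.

R_before = 0.742
R_after = 1 − (1 − 0.742)^2 = 0.933
ΔR = 0.933 − 0.742 = 0.191

0.191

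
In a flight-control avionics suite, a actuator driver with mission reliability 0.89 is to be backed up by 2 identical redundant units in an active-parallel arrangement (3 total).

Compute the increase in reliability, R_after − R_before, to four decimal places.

R_before = 0.89
R_after = 1 − (1 − 0.89)^3 = 0.9987
ΔR = 0.9987 − 0.89 = 0.1087

0.1087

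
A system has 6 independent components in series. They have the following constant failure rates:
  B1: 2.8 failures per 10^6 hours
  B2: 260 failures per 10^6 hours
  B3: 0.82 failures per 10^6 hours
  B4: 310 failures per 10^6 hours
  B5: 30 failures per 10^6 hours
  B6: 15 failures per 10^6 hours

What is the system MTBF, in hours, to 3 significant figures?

1620

Series of exponential components: λ_sys = Σ λ_i
λ_sys = 0.0000028 + 0.00026 + 0.00000082 + 0.00031 + 0.000030 + 0.000015 = 6.1862e-04 /h
MTBF = 1 / λ_sys = 1620 h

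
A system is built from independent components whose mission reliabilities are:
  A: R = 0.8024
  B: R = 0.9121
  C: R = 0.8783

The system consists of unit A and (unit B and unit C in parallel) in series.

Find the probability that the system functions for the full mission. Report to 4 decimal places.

0.7938

Parallel (B and C): 1 − (1 − 0.912100)(1 − 0.878300) = 0.989303
Series (A and [0.989303]): 0.802400 × 0.989303 = 0.7938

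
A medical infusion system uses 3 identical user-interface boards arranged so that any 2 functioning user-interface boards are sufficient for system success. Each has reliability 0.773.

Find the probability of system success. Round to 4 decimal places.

R = Σ_{i=2}^{3} C(3,i) p^i (1−p)^{3−i} with p = 0.773
C(3,2)·0.773^2·0.227^1 = 0.406917
C(3,3)·0.773^3·0.227^0 = 0.461890
Sum = 0.8688

0.8688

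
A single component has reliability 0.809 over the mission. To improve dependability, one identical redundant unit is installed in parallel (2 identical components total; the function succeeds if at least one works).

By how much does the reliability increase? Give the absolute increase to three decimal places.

R_before = 0.809
R_after = 1 − (1 − 0.809)^2 = 0.964
ΔR = 0.964 − 0.809 = 0.155

0.155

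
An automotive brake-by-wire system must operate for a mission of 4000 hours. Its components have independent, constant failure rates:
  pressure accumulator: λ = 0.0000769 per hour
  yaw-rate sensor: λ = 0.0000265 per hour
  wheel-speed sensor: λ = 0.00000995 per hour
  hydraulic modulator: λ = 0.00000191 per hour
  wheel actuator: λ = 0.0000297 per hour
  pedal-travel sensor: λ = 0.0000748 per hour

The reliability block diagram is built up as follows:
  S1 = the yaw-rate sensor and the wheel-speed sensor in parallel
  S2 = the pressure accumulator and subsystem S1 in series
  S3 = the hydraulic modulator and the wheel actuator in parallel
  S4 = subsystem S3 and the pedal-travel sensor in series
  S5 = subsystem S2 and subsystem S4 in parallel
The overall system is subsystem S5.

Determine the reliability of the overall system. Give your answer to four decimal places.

0.9306

R(pressure accumulator) = exp(−0.0000769 × 4000) = 0.735209
R(yaw-rate sensor) = exp(−0.0000265 × 4000) = 0.899425
R(wheel-speed sensor) = exp(−0.00000995 × 4000) = 0.960982
R(hydraulic modulator) = exp(−0.00000191 × 4000) = 0.992389
R(wheel actuator) = exp(−0.0000297 × 4000) = 0.887985
R(pedal-travel sensor) = exp(−0.0000748 × 4000) = 0.741411
Parallel (yaw-rate sensor and wheel-speed sensor): 1 − (1 − 0.899425)(1 − 0.960982) = 0.996076
Series (pressure accumulator and [0.996076]): 0.735209 × 0.996076 = 0.732324
Parallel (hydraulic modulator and wheel actuator): 1 − (1 − 0.992389)(1 − 0.887985) = 0.999147
Series ([0.999147] and pedal-travel sensor): 0.999147 × 0.741411 = 0.740779
Parallel ([0.732324] and [0.740779]): 1 − (1 − 0.732324)(1 − 0.740779) = 0.9306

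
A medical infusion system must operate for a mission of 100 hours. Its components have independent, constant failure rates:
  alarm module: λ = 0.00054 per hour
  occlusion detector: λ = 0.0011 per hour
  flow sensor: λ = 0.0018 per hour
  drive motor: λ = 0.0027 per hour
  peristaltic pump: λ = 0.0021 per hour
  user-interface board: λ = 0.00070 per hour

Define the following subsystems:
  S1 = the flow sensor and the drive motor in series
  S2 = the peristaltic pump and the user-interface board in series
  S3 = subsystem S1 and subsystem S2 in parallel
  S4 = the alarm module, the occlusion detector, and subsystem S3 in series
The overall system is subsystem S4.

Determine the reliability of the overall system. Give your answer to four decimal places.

0.7736

R(alarm module) = exp(−0.00054 × 100) = 0.947432
R(occlusion detector) = exp(−0.0011 × 100) = 0.895834
R(flow sensor) = exp(−0.0018 × 100) = 0.835270
R(drive motor) = exp(−0.0027 × 100) = 0.763379
R(peristaltic pump) = exp(−0.0021 × 100) = 0.810584
R(user-interface board) = exp(−0.00070 × 100) = 0.932394
Series (flow sensor and drive motor): 0.835270 × 0.763379 = 0.637628
Series (peristaltic pump and user-interface board): 0.810584 × 0.932394 = 0.755784
Parallel ([0.637628] and [0.755784]): 1 − (1 − 0.637628)(1 − 0.755784) = 0.911503
Series (alarm module, occlusion detector, and [0.911503]): 0.947432 × 0.895834 × 0.911503 = 0.7736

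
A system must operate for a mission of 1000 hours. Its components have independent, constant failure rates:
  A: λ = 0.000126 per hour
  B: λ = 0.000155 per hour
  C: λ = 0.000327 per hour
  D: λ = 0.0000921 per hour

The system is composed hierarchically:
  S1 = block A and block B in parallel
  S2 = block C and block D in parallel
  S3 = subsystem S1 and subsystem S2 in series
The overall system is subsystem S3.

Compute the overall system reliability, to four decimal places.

0.9589

R(A) = exp(−0.000126 × 1000) = 0.881615
R(B) = exp(−0.000155 × 1000) = 0.856415
R(C) = exp(−0.000327 × 1000) = 0.721084
R(D) = exp(−0.0000921 × 1000) = 0.912014
Parallel (A and B): 1 − (1 − 0.881615)(1 − 0.856415) = 0.983002
Parallel (C and D): 1 − (1 − 0.721084)(1 − 0.912014) = 0.975459
Series ([0.983002] and [0.975459]): 0.983002 × 0.975459 = 0.9589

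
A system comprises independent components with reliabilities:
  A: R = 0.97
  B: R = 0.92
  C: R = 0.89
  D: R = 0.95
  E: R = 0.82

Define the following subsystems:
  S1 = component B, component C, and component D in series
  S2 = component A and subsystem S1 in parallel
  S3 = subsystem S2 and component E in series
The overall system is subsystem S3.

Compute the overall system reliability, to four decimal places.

0.8145

Series (B, C, and D): 0.920000 × 0.890000 × 0.950000 = 0.777860
Parallel (A and [0.777860]): 1 − (1 − 0.970000)(1 − 0.777860) = 0.993336
Series ([0.993336] and E): 0.993336 × 0.820000 = 0.8145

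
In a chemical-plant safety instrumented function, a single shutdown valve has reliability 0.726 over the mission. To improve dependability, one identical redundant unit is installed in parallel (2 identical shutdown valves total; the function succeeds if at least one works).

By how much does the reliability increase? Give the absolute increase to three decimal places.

0.199

R_before = 0.726
R_after = 1 − (1 − 0.726)^2 = 0.925
ΔR = 0.925 − 0.726 = 0.199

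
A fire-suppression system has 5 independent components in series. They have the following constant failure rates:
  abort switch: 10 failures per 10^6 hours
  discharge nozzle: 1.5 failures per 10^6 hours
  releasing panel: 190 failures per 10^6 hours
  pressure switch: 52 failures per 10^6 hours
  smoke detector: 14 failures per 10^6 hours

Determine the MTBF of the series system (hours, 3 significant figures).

Series of exponential components: λ_sys = Σ λ_i
λ_sys = 0.000010 + 0.0000015 + 0.00019 + 0.000052 + 0.000014 = 2.6750e-04 /h
MTBF = 1 / λ_sys = 3740 h

3740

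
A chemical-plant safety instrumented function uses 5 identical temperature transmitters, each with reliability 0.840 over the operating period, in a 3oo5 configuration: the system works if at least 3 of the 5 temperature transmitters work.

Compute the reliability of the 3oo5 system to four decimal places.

R = Σ_{i=3}^{5} C(5,i) p^i (1−p)^{5−i} with p = 0.840
C(5,3)·0.840^3·0.160^2 = 0.151732
C(5,4)·0.840^4·0.160^1 = 0.398297
C(5,5)·0.840^5·0.160^0 = 0.418212
Sum = 0.9682

0.9682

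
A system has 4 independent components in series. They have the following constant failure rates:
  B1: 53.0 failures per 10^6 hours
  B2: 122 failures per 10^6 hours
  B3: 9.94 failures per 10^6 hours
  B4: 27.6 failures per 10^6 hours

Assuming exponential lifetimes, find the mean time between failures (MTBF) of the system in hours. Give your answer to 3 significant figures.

Series of exponential components: λ_sys = Σ λ_i
λ_sys = 0.0000530 + 0.000122 + 0.00000994 + 0.0000276 = 2.1254e-04 /h
MTBF = 1 / λ_sys = 4700 h

4700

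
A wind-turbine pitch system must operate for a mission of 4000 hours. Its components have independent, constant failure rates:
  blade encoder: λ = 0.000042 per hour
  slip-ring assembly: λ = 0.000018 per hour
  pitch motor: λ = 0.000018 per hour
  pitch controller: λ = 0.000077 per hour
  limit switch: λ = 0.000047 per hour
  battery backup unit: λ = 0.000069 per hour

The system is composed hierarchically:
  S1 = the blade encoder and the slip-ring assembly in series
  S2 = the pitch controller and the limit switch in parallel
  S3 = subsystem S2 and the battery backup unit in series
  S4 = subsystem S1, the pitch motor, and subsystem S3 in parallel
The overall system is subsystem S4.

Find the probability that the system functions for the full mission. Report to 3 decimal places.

0.996

R(blade encoder) = exp(−0.000042 × 4000) = 0.84535
R(slip-ring assembly) = exp(−0.000018 × 4000) = 0.93053
R(pitch motor) = exp(−0.000018 × 4000) = 0.93053
R(pitch controller) = exp(−0.000077 × 4000) = 0.73492
R(limit switch) = exp(−0.000047 × 4000) = 0.82861
R(battery backup unit) = exp(−0.000069 × 4000) = 0.75881
Series (blade encoder and slip-ring assembly): 0.84535 × 0.93053 = 0.78662
Parallel (pitch controller and limit switch): 1 − (1 − 0.73492)(1 − 0.82861) = 0.95457
Series ([0.95457] and battery backup unit): 0.95457 × 0.75881 = 0.72434
Parallel ([0.78662], pitch motor, and [0.72434]): 1 − (1 − 0.78662)(1 − 0.93053)(1 − 0.72434) = 0.996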